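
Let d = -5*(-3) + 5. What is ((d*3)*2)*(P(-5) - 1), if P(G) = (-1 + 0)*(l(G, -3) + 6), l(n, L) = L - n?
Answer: -1080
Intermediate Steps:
d = 20 (d = 15 + 5 = 20)
P(G) = -3 + G (P(G) = (-1 + 0)*((-3 - G) + 6) = -(3 - G) = -3 + G)
((d*3)*2)*(P(-5) - 1) = ((20*3)*2)*((-3 - 5) - 1) = (60*2)*(-8 - 1) = 120*(-9) = -1080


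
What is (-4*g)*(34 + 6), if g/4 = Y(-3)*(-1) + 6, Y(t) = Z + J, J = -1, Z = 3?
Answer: -2560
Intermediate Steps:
Y(t) = 2 (Y(t) = 3 - 1 = 2)
g = 16 (g = 4*(2*(-1) + 6) = 4*(-2 + 6) = 4*4 = 16)
(-4*g)*(34 + 6) = (-4*16)*(34 + 6) = -64*40 = -2560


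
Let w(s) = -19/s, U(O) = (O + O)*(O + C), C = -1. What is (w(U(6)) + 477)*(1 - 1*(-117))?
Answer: 1687459/30 ≈ 56249.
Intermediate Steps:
U(O) = 2*O*(-1 + O) (U(O) = (O + O)*(O - 1) = (2*O)*(-1 + O) = 2*O*(-1 + O))
(w(U(6)) + 477)*(1 - 1*(-117)) = (-19*1/(12*(-1 + 6)) + 477)*(1 - 1*(-117)) = (-19/(2*6*5) + 477)*(1 + 117) = (-19/60 + 477)*118 = (28601/60)*118 = 1687459/30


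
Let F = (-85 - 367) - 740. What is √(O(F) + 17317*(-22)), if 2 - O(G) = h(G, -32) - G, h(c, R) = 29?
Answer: I*√382193 ≈ 618.22*I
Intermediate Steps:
F = -1192 (F = -452 - 740 = -1192)
O(G) = -27 + G (O(G) = 2 - (29 - G) = 2 + (-29 + G) = -27 + G)
√(O(F) + 17317*(-22)) = √((-27 - 1192) + 17317*(-22)) = √(-1219 - 380974) = √(-382193) = I*√382193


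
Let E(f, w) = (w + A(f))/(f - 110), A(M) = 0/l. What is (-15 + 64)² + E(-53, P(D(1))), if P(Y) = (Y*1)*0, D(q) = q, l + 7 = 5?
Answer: 2401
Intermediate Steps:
l = -2 (l = -7 + 5 = -2)
A(M) = 0 (A(M) = 0/(-2) = 0*(-½) = 0)
P(Y) = 0 (P(Y) = Y*0 = 0)
E(f, w) = w/(-110 + f) (E(f, w) = (w + 0)/(f - 110) = w/(-110 + f))
(-15 + 64)² + E(-53, P(D(1))) = (-15 + 64)² + 0/(-110 - 53) = 49² + 0/(-163) = 2401 + 0*(-1/163) = 2401 + 0 = 2401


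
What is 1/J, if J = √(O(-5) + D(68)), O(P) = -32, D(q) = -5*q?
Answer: -I*√93/186 ≈ -0.051848*I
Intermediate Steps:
J = 2*I*√93 (J = √(-32 - 5*68) = √(-32 - 340) = √(-372) = 2*I*√93 ≈ 19.287*I)
1/J = 1/(2*I*√93) = -I*√93/186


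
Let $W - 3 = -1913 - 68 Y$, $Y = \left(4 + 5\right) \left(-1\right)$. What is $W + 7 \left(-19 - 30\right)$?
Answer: $-1641$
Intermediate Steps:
$Y = -9$ ($Y = 9 \left(-1\right) = -9$)
$W = -1298$ ($W = 3 - 1301 = -1298$)
$W + 7 \left(-19 - 30\right) = -1298 + 7 \left(-19 - 30\right) = -1298 + 7 \left(-49\right) = -1298 - 343 = -1641$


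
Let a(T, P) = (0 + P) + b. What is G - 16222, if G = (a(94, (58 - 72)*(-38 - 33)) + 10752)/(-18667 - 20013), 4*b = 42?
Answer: -1254957433/77360 ≈ -16222.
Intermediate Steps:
b = 21/2 (b = (¼)*42 = 21/2 ≈ 10.500)
a(T, P) = 21/2 + P (a(T, P) = (0 + P) + 21/2 = P + 21/2 = 21/2 + P)
G = -23513/77360 (G = ((21/2 + (58 - 72)*(-38 - 33)) + 10752)/(-18667 - 20013) = ((21/2 - 14*(-71)) + 10752)/(-38680) = ((21/2 + 994) + 10752)*(-1/38680) = (2009/2 + 10752)*(-1/38680) = (23513/2)*(-1/38680) = -23513/77360 ≈ -0.30394)
G - 16222 = -23513/77360 - 16222 = -1254957433/77360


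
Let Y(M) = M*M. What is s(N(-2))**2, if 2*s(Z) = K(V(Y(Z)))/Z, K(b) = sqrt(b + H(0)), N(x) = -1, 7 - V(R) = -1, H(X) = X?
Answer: 2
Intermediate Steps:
Y(M) = M**2
V(R) = 8 (V(R) = 7 - 1*(-1) = 7 + 1 = 8)
K(b) = sqrt(b) (K(b) = sqrt(b + 0) = sqrt(b))
s(Z) = sqrt(2)/Z (s(Z) = (sqrt(8)/Z)/2 = ((2*sqrt(2))/Z)/2 = (2*sqrt(2)/Z)/2 = sqrt(2)/Z)
s(N(-2))**2 = (sqrt(2)/(-1))**2 = (sqrt(2)*(-1))**2 = (-sqrt(2))**2 = 2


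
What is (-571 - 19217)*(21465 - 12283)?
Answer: -181693416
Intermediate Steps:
(-571 - 19217)*(21465 - 12283) = -19788*9182 = -181693416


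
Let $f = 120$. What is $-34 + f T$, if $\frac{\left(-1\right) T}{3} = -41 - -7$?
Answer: $12206$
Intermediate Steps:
$T = 102$ ($T = - 3 \left(-41 - -7\right) = - 3 \left(-41 + 7\right) = \left(-3\right) \left(-34\right) = 102$)
$-34 + f T = -34 + 120 \cdot 102 = -34 + 12240 = 12206$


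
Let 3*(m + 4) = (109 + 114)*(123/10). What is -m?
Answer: -9103/10 ≈ -910.30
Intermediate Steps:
m = 9103/10 (m = -4 + ((109 + 114)*(123/10))/3 = -4 + (223*(123*(⅒)))/3 = -4 + (223*(123/10))/3 = -4 + (⅓)*(27429/10) = -4 + 9143/10 = 9103/10 ≈ 910.30)
-m = -1*9103/10 = -9103/10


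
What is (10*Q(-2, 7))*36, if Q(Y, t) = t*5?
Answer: 12600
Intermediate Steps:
Q(Y, t) = 5*t
(10*Q(-2, 7))*36 = (10*(5*7))*36 = (10*35)*36 = 350*36 = 12600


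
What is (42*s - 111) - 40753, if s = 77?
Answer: -37630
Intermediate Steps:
(42*s - 111) - 40753 = (42*77 - 111) - 40753 = (3234 - 111) - 40753 = 3123 - 40753 = -37630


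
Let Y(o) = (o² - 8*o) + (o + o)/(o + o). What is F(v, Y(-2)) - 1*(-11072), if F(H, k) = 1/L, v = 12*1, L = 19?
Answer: 210369/19 ≈ 11072.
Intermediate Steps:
Y(o) = 1 + o² - 8*o (Y(o) = (o² - 8*o) + (2*o)/((2*o)) = (o² - 8*o) + (2*o)*(1/(2*o)) = (o² - 8*o) + 1 = 1 + o² - 8*o)
v = 12
F(H, k) = 1/19
F(v, Y(-2)) - 1*(-11072) = 1/19 - 1*(-11072) = 1/19 + 11072 = 210369/19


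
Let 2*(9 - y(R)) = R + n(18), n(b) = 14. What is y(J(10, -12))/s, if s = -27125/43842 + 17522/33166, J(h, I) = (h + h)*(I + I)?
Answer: -175941716412/65714113 ≈ -2677.4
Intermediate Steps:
J(h, I) = 4*I*h (J(h, I) = (2*h)*(2*I) = 4*I*h)
s = -65714113/727031886 (s = -27125*1/43842 + 17522*(1/33166) = -27125/43842 + 8761/16583 = -65714113/727031886 ≈ -0.090387)
y(R) = 2 - R/2 (y(R) = 9 - (R + 14)/2 = 9 - (14 + R)/2 = 9 + (-7 - R/2) = 2 - R/2)
y(J(10, -12))/s = (2 - 2*(-12)*10)/(-65714113/727031886) = (2 - ½*(-480))*(-727031886/65714113) = (2 + 240)*(-727031886/65714113) = 242*(-727031886/65714113) = -175941716412/65714113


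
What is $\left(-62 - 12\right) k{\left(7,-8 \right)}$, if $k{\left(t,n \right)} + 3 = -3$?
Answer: $444$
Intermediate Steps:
$k{\left(t,n \right)} = -6$ ($k{\left(t,n \right)} = -3 - 3 = -6$)
$\left(-62 - 12\right) k{\left(7,-8 \right)} = \left(-62 - 12\right) \left(-6\right) = \left(-74\right) \left(-6\right) = 444$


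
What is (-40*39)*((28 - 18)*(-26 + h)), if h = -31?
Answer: 889200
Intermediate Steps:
(-40*39)*((28 - 18)*(-26 + h)) = (-40*39)*((28 - 18)*(-26 - 31)) = -15600*(-57) = -1560*(-570) = 889200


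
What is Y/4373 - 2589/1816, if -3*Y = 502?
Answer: -34876723/23824104 ≈ -1.4639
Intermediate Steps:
Y = -502/3 (Y = -⅓*502 = -502/3 ≈ -167.33)
Y/4373 - 2589/1816 = -502/3/4373 - 2589/1816 = -502/3*1/4373 - 2589*1/1816 = -502/13119 - 2589/1816 = -34876723/23824104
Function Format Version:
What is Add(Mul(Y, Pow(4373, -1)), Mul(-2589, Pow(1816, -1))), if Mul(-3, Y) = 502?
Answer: Rational(-34876723, 23824104) ≈ -1.4639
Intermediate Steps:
Y = Rational(-502, 3) (Y = Mul(Rational(-1, 3), 502) = Rational(-502, 3) ≈ -167.33)
Add(Mul(Y, Pow(4373, -1)), Mul(-2589, Pow(1816, -1))) = Add(Mul(Rational(-502, 3), Pow(4373, -1)), Mul(-2589, Pow(1816, -1))) = Add(Mul(Rational(-502, 3), Rational(1, 4373)), Mul(-2589, Rational(1, 1816))) = Add(Rational(-502, 13119), Rational(-2589, 1816)) = Rational(-34876723, 23824104)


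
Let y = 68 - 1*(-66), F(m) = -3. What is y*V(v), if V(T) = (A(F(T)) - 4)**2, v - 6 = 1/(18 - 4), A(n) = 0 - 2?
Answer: 4824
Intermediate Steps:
y = 134 (y = 68 + 66 = 134)
A(n) = -2
v = 85/14 (v = 6 + 1/(18 - 4) = 6 + 1/14 = 85/14 ≈ 6.0714)
V(T) = 36 (V(T) = (-2 - 4)**2 = (-6)**2 = 36)
y*V(v) = 134*36 = 4824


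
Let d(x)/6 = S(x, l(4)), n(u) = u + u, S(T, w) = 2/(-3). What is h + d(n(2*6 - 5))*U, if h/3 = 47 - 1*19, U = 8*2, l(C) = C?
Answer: 20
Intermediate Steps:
S(T, w) = -2/3 (S(T, w) = 2*(-1/3) = -2/3)
n(u) = 2*u
d(x) = -4 (d(x) = 6*(-2/3) = -4)
U = 16
h = 84 (h = 3*(47 - 1*19) = 3*(47 - 19) = 3*28 = 84)
h + d(n(2*6 - 5))*U = 84 - 4*16 = 84 - 64 = 20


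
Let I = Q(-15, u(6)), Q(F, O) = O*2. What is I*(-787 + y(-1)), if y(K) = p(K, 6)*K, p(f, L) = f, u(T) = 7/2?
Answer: -5502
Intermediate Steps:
u(T) = 7/2 (u(T) = 7*(1/2) = 7/2)
Q(F, O) = 2*O
I = 7 (I = 2*(7/2) = 7)
y(K) = K**2 (y(K) = K*K = K**2)
I*(-787 + y(-1)) = 7*(-787 + (-1)**2) = 7*(-787 + 1) = 7*(-786) = -5502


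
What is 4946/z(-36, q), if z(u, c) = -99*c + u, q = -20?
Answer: 2473/972 ≈ 2.5442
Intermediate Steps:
z(u, c) = u - 99*c
4946/z(-36, q) = 4946/(-36 - 99*(-20)) = 4946/(-36 + 1980) = 4946/1944 = 4946*(1/1944) = 2473/972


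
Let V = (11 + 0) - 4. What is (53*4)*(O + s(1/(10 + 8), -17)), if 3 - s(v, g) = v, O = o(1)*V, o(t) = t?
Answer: 18974/9 ≈ 2108.2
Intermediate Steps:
V = 7 (V = 11 - 4 = 7)
O = 7 (O = 1*7 = 7)
s(v, g) = 3 - v
(53*4)*(O + s(1/(10 + 8), -17)) = (53*4)*(7 + (3 - 1/(10 + 8))) = 212*(7 + (3 - 1/18)) = 212*(7 + 53/18) = 212*(179/18) = 18974/9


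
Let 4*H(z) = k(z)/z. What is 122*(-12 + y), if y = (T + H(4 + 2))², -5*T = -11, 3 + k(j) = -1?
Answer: -431819/450 ≈ -959.60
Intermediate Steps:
k(j) = -4 (k(j) = -3 - 1 = -4)
T = 11/5 (T = -⅕*(-11) = 11/5 ≈ 2.2000)
H(z) = -1/z (H(z) = (-4/z)/4 = -1/z)
y = 3721/900 (y = (11/5 - 1/(4 + 2))² = (11/5 - 1/6)² = (11/5 - 1*⅙)² = (11/5 - ⅙)² = (61/30)² = 3721/900 ≈ 4.1344)
122*(-12 + y) = 122*(-12 + 3721/900) = 122*(-7079/900) = -431819/450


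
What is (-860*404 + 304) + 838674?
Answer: 491538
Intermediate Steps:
(-860*404 + 304) + 838674 = (-347440 + 304) + 838674 = -347136 + 838674 = 491538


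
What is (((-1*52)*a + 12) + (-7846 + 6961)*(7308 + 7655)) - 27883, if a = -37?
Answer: -13268202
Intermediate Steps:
(((-1*52)*a + 12) + (-7846 + 6961)*(7308 + 7655)) - 27883 = ((-1*52*(-37) + 12) + (-7846 + 6961)*(7308 + 7655)) - 27883 = ((-52*(-37) + 12) - 885*14963) - 27883 = ((1924 + 12) - 13242255) - 27883 = (1936 - 13242255) - 27883 = -13240319 - 27883 = -13268202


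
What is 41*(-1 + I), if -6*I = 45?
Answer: -697/2 ≈ -348.50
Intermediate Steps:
I = -15/2 (I = -1/6*45 = -15/2 ≈ -7.5000)
41*(-1 + I) = 41*(-1 - 15/2) = 41*(-17/2) = -697/2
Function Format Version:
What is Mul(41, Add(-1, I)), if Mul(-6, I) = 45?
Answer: Rational(-697, 2) ≈ -348.50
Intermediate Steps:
I = Rational(-15, 2) (I = Mul(Rational(-1, 6), 45) = Rational(-15, 2) ≈ -7.5000)
Mul(41, Add(-1, I)) = Mul(41, Add(-1, Rational(-15, 2))) = Mul(41, Rational(-17, 2)) = Rational(-697, 2)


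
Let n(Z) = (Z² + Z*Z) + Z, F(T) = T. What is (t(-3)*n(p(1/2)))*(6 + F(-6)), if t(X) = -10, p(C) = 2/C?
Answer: 0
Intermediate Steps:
n(Z) = Z + 2*Z² (n(Z) = (Z² + Z²) + Z = 2*Z² + Z = Z + 2*Z²)
(t(-3)*n(p(1/2)))*(6 + F(-6)) = (-10*2/(1/2)*(1 + 2*(2/(1/2))))*(6 - 6) = -10*2/(½)*(1 + 2*(2/(½)))*0 = -10*2*2*(1 + 2*(2*2))*0 = -40*(1 + 2*4)*0 = -40*(1 + 8)*0 = -40*9*0 = -10*36*0 = -360*0 = 0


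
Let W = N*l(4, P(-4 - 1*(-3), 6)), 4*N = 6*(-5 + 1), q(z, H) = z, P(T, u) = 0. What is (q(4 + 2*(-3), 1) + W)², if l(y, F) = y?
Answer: 676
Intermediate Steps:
N = -6 (N = (6*(-5 + 1))/4 = (6*(-4))/4 = (¼)*(-24) = -6)
W = -24 (W = -6*4 = -24)
(q(4 + 2*(-3), 1) + W)² = ((4 + 2*(-3)) - 24)² = ((4 - 6) - 24)² = (-2 - 24)² = (-26)² = 676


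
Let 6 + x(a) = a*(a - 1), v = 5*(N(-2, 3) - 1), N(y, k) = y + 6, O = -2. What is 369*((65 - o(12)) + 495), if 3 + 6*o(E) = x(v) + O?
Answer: 388803/2 ≈ 1.9440e+5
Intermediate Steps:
N(y, k) = 6 + y
v = 15 (v = 5*((6 - 2) - 1) = 5*(4 - 1) = 5*3 = 15)
x(a) = -6 + a*(-1 + a) (x(a) = -6 + a*(a - 1) = -6 + a*(-1 + a))
o(E) = 199/6 (o(E) = -½ + ((-6 + 15² - 1*15) - 2)/6 = -½ + ((-6 + 225 - 15) - 2)/6 = -½ + (204 - 2)/6 = -½ + (⅙)*202 = -½ + 101/3 = 199/6)
369*((65 - o(12)) + 495) = 369*((65 - 1*199/6) + 495) = 369*((65 - 199/6) + 495) = 369*(191/6 + 495) = 369*(3161/6) = 388803/2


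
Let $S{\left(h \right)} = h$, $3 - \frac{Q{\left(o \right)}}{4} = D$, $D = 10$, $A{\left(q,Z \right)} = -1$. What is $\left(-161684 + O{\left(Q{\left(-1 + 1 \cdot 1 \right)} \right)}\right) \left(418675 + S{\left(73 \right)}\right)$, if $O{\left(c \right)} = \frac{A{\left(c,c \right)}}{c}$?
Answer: $- \frac{473933856737}{7} \approx -6.7705 \cdot 10^{10}$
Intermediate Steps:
$Q{\left(o \right)} = -28$ ($Q{\left(o \right)} = 12 - 40 = -28$)
$O{\left(c \right)} = - \frac{1}{c}$
$\left(-161684 + O{\left(Q{\left(-1 + 1 \cdot 1 \right)} \right)}\right) \left(418675 + S{\left(73 \right)}\right) = \left(-161684 - \frac{1}{-28}\right) \left(418675 + 73\right) = \left(-161684 - - \frac{1}{28}\right) 418748 = \left(-161684 + \frac{1}{28}\right) 418748 = \left(- \frac{4527151}{28}\right) 418748 = - \frac{473933856737}{7}$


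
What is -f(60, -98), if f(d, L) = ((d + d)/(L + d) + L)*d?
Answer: 115320/19 ≈ 6069.5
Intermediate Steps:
f(d, L) = d*(L + 2*d/(L + d)) (f(d, L) = ((2*d)/(L + d) + L)*d = (2*d/(L + d) + L)*d = (L + 2*d/(L + d))*d = d*(L + 2*d/(L + d)))
-f(60, -98) = -60*((-98)² + 2*60 - 98*60)/(-98 + 60) = -60*(9604 + 120 - 5880)/(-38) = -60*(-1)*3844/38 = -1*(-115320/19) = 115320/19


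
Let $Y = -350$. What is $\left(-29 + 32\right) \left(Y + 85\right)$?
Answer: $-795$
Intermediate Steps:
$\left(-29 + 32\right) \left(Y + 85\right) = \left(-29 + 32\right) \left(-350 + 85\right) = 3 \left(-265\right) = -795$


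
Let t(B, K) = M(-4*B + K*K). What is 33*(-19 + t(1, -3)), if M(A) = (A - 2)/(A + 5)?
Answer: -6171/10 ≈ -617.10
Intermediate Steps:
M(A) = (-2 + A)/(5 + A)
t(B, K) = (-2 + K² - 4*B)/(5 + K² - 4*B) (t(B, K) = (-2 + (-4*B + K*K))/(5 + (-4*B + K*K)) = (-2 + (-4*B + K²))/(5 + (-4*B + K²)) = (-2 + (K² - 4*B))/(5 + (K² - 4*B)) = (-2 + K² - 4*B)/(5 + K² - 4*B))
33*(-19 + t(1, -3)) = 33*(-19 + (-2 + (-3)² - 4*1)/(5 + (-3)² - 4*1)) = 33*(-19 + (-2 + 9 - 4)/(5 + 9 - 4)) = 33*(-19 + 3/10) = 33*(-187/10) = -6171/10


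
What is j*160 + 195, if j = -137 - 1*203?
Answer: -54205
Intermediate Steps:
j = -340 (j = -137 - 203 = -340)
j*160 + 195 = -340*160 + 195 = -54400 + 195 = -54205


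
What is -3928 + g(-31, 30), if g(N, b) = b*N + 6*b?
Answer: -4678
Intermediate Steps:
g(N, b) = 6*b + N*b (g(N, b) = N*b + 6*b = 6*b + N*b)
-3928 + g(-31, 30) = -3928 + 30*(6 - 31) = -3928 + 30*(-25) = -3928 - 750 = -4678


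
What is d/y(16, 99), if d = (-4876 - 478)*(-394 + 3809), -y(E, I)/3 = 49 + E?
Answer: 3656782/39 ≈ 93764.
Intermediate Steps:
y(E, I) = -147 - 3*E (y(E, I) = -3*(49 + E) = -147 - 3*E)
d = -18283910 (d = -5354*3415 = -18283910)
d/y(16, 99) = -18283910/(-147 - 3*16) = -18283910/(-147 - 48) = -18283910/(-195) = -18283910*(-1/195) = 3656782/39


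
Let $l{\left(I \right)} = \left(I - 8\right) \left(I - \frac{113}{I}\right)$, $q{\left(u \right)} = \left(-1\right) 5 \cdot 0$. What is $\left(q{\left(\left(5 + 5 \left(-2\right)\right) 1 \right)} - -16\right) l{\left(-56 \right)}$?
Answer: $\frac{386944}{7} \approx 55278.0$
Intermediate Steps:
$q{\left(u \right)} = 0$ ($q{\left(u \right)} = \left(-5\right) 0 = 0$)
$l{\left(I \right)} = \left(-8 + I\right) \left(I - \frac{113}{I}\right)$
$\left(q{\left(\left(5 + 5 \left(-2\right)\right) 1 \right)} - -16\right) l{\left(-56 \right)} = \left(0 - -16\right) \left(-113 + \left(-56\right)^{2} - -448 + \frac{904}{-56}\right) = \left(0 + 16\right) \left(-113 + 3136 + 448 + 904 \left(- \frac{1}{56}\right)\right) = 16 \left(-113 + 3136 + 448 - \frac{113}{7}\right) = 16 \cdot \frac{24184}{7} = \frac{386944}{7}$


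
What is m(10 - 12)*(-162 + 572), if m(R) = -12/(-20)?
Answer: 246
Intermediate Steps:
m(R) = 3/5 (m(R) = -12*(-1/20) = 3/5)
m(10 - 12)*(-162 + 572) = 3*(-162 + 572)/5 = (3/5)*410 = 246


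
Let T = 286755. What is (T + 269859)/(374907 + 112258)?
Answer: 556614/487165 ≈ 1.1426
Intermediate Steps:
(T + 269859)/(374907 + 112258) = (286755 + 269859)/(374907 + 112258) = 556614/487165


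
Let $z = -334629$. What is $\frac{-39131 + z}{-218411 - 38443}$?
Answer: $\frac{186880}{128427} \approx 1.4551$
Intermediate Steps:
$\frac{-39131 + z}{-218411 - 38443} = \frac{-39131 - 334629}{-218411 - 38443} = - \frac{373760}{-256854} = \left(-373760\right) \left(- \frac{1}{256854}\right) = \frac{186880}{128427}$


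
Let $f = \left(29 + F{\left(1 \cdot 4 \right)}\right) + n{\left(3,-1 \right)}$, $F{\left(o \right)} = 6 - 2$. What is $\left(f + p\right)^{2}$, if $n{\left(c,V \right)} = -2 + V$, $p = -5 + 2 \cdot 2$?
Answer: $841$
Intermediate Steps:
$F{\left(o \right)} = 4$ ($F{\left(o \right)} = 6 - 2 = 4$)
$p = -1$ ($p = -5 + 4 = -1$)
$f = 30$ ($f = \left(29 + 4\right) - 3 = 33 - 3 = 30$)
$\left(f + p\right)^{2} = \left(30 - 1\right)^{2} = 29^{2} = 841$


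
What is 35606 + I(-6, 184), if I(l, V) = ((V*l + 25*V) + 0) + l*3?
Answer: 39084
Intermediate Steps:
I(l, V) = 3*l + 25*V + V*l (I(l, V) = ((25*V + V*l) + 0) + 3*l = (25*V + V*l) + 3*l = 3*l + 25*V + V*l)
35606 + I(-6, 184) = 35606 + (3*(-6) + 25*184 + 184*(-6)) = 35606 + (-18 + 4600 - 1104) = 35606 + 3478 = 39084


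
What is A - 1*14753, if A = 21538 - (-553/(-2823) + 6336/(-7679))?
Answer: 147097628386/21677817 ≈ 6785.6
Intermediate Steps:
A = 466910462587/21677817 (A = 21538 - (-553*(-1/2823) + 6336*(-1/7679)) = 21538 - (553/2823 - 6336/7679) = 21538 - 1*(-13640041/21677817) = 21538 + 13640041/21677817 = 466910462587/21677817 ≈ 21539.)
A - 1*14753 = 466910462587/21677817 - 1*14753 = 466910462587/21677817 - 14753 = 147097628386/21677817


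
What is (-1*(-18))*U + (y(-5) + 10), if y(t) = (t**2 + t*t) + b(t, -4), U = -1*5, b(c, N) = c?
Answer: -35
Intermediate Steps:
U = -5
y(t) = t + 2*t**2 (y(t) = (t**2 + t*t) + t = (t**2 + t**2) + t = 2*t**2 + t = t + 2*t**2)
(-1*(-18))*U + (y(-5) + 10) = -1*(-18)*(-5) + (-5*(1 + 2*(-5)) + 10) = 18*(-5) + (-5*(1 - 10) + 10) = -90 + (-5*(-9) + 10) = -90 + (45 + 10) = -90 + 55 = -35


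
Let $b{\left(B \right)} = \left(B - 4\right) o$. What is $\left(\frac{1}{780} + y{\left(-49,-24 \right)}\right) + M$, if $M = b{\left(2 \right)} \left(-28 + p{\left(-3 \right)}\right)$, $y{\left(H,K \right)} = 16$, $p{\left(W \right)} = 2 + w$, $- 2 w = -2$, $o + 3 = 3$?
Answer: $\frac{12481}{780} \approx 16.001$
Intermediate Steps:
$o = 0$ ($o = -3 + 3 = 0$)
$b{\left(B \right)} = 0$ ($b{\left(B \right)} = \left(B - 4\right) 0 = \left(-4 + B\right) 0 = 0$)
$w = 1$ ($w = \left(- \frac{1}{2}\right) \left(-2\right) = 1$)
$p{\left(W \right)} = 3$ ($p{\left(W \right)} = 2 + 1 = 3$)
$M = 0$ ($M = 0 \left(-28 + 3\right) = 0 \left(-25\right) = 0$)
$\left(\frac{1}{780} + y{\left(-49,-24 \right)}\right) + M = \left(\frac{1}{780} + 16\right) + 0 = \frac{12481}{780} + 0 = \frac{12481}{780}$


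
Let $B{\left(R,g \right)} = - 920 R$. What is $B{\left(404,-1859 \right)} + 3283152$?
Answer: $2911472$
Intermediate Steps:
$B{\left(404,-1859 \right)} + 3283152 = \left(-920\right) 404 + 3283152 = -371680 + 3283152 = 2911472$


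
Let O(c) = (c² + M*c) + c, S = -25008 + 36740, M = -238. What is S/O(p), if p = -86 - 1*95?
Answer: 5866/37829 ≈ 0.15507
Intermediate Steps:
S = 11732
p = -181 (p = -86 - 95 = -181)
O(c) = c² - 237*c (O(c) = (c² - 238*c) + c = c² - 237*c)
S/O(p) = 11732/((-181*(-237 - 181))) = 11732/((-181*(-418))) = 11732/75658 = 11732*(1/75658) = 5866/37829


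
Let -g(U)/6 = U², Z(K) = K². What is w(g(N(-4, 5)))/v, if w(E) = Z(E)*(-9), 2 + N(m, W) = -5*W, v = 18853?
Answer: -172186884/18853 ≈ -9133.1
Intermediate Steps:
N(m, W) = -2 - 5*W
g(U) = -6*U²
w(E) = -9*E² (w(E) = E²*(-9) = -9*E²)
w(g(N(-4, 5)))/v = -9*36*(-2 - 5*5)⁴/18853 = -9*36*(-2 - 25)⁴*(1/18853) = -9*(-6*(-27)²)²*(1/18853) = -9*(-6*729)²*(1/18853) = -9*(-4374)²*(1/18853) = -9*19131876*(1/18853) = -172186884*1/18853 = -172186884/18853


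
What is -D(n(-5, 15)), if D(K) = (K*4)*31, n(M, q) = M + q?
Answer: -1240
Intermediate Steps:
D(K) = 124*K (D(K) = (4*K)*31 = 124*K)
-D(n(-5, 15)) = -124*(-5 + 15) = -124*10 = -1*1240 = -1240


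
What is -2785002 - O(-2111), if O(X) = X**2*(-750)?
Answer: 3339455748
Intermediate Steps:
O(X) = -750*X**2
-2785002 - O(-2111) = -2785002 - (-750)*(-2111)**2 = -2785002 - (-750)*4456321 = -2785002 - 1*(-3342240750) = -2785002 + 3342240750 = 3339455748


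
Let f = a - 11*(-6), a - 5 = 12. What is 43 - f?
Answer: -40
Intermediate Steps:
a = 17 (a = 5 + 12 = 17)
f = 83 (f = 17 - 11*(-6) = 17 + 66 = 83)
43 - f = 43 - 1*83 = 43 - 83 = -40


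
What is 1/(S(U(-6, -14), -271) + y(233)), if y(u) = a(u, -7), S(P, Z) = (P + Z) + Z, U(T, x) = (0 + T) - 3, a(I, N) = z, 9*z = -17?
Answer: -9/4976 ≈ -0.0018087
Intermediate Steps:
z = -17/9 (z = (⅑)*(-17) = -17/9 ≈ -1.8889)
a(I, N) = -17/9
U(T, x) = -3 + T (U(T, x) = T - 3 = -3 + T)
S(P, Z) = P + 2*Z
y(u) = -17/9
1/(S(U(-6, -14), -271) + y(233)) = 1/(((-3 - 6) + 2*(-271)) - 17/9) = 1/((-9 - 542) - 17/9) = 1/(-551 - 17/9) = 1/(-4976/9) = -9/4976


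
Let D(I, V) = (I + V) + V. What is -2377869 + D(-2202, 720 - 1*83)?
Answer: -2378797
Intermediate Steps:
D(I, V) = I + 2*V
-2377869 + D(-2202, 720 - 1*83) = -2377869 + (-2202 + 2*(720 - 1*83)) = -2377869 + (-2202 + 2*(720 - 83)) = -2377869 + (-2202 + 2*637) = -2377869 + (-2202 + 1274) = -2377869 - 928 = -2378797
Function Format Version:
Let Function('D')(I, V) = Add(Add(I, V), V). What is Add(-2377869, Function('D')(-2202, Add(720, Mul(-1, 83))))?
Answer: -2378797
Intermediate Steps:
Function('D')(I, V) = Add(I, Mul(2, V))
Add(-2377869, Function('D')(-2202, Add(720, Mul(-1, 83)))) = Add(-2377869, Add(-2202, Mul(2, Add(720, Mul(-1, 83))))) = Add(-2377869, Add(-2202, Mul(2, Add(720, -83)))) = Add(-2377869, Add(-2202, Mul(2, 637))) = Add(-2377869, Add(-2202, 1274)) = Add(-2377869, -928) = -2378797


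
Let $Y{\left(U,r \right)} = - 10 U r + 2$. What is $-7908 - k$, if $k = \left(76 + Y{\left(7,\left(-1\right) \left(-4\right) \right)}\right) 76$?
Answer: $7444$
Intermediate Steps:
$Y{\left(U,r \right)} = 2 - 10 U r$ ($Y{\left(U,r \right)} = - 10 U r + 2 = 2 - 10 U r$)
$k = -15352$ ($k = \left(76 + \left(2 - 70 \left(\left(-1\right) \left(-4\right)\right)\right)\right) 76 = \left(76 + \left(2 - 70 \cdot 4\right)\right) 76 = \left(76 + \left(2 - 280\right)\right) 76 = \left(76 - 278\right) 76 = \left(-202\right) 76 = -15352$)
$-7908 - k = -7908 - -15352 = -7908 + 15352 = 7444$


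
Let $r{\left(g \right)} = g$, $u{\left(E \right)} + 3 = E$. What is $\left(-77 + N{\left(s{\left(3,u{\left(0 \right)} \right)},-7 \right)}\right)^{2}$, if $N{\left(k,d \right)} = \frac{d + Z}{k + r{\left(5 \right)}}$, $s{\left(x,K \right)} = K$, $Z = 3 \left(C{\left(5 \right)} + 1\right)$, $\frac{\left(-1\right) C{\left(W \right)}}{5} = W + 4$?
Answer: $\frac{85849}{4} \approx 21462.0$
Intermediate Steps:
$C{\left(W \right)} = -20 - 5 W$ ($C{\left(W \right)} = - 5 \left(W + 4\right) = - 5 \left(4 + W\right) = -20 - 5 W$)
$u{\left(E \right)} = -3 + E$
$Z = -132$ ($Z = 3 \left(\left(-20 - 25\right) + 1\right) = 3 \left(-45 + 1\right) = 3 \left(-44\right) = -132$)
$N{\left(k,d \right)} = \frac{-132 + d}{5 + k}$ ($N{\left(k,d \right)} = \frac{d - 132}{k + 5} = \frac{-132 + d}{5 + k}$)
$\left(-77 + N{\left(s{\left(3,u{\left(0 \right)} \right)},-7 \right)}\right)^{2} = \left(-77 + \frac{-132 - 7}{5 + \left(-3 + 0\right)}\right)^{2} = \left(-77 + \frac{1}{5 - 3} \left(-139\right)\right)^{2} = \left(-77 + \frac{1}{2} \left(-139\right)\right)^{2} = \left(-77 - \frac{139}{2}\right)^{2} = \left(- \frac{293}{2}\right)^{2} = \frac{85849}{4}$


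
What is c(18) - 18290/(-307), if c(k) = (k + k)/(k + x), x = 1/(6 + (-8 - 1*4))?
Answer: 2023342/32849 ≈ 61.595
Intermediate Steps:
x = -1/6 (x = 1/(6 + (-8 - 4)) = 1/(6 - 12) = 1/(-6) = -1/6 ≈ -0.16667)
c(k) = 2*k/(-1/6 + k) (c(k) = (k + k)/(k - 1/6) = (2*k)/(-1/6 + k) = 2*k/(-1/6 + k))
c(18) - 18290/(-307) = 12*18/(-1 + 6*18) - 18290/(-307) = 12*18/(-1 + 108) - 18290*(-1)/307 = 12*18/107 - 118*(-155/307) = 12*18*(1/107) + 18290/307 = 216/107 + 18290/307 = 2023342/32849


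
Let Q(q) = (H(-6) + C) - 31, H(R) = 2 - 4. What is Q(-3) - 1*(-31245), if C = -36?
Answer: 31176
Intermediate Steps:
H(R) = -2
Q(q) = -69 (Q(q) = (-2 - 36) - 31 = -38 - 31 = -69)
Q(-3) - 1*(-31245) = -69 - 1*(-31245) = -69 + 31245 = 31176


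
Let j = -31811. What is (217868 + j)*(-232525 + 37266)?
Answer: -36329303763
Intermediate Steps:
(217868 + j)*(-232525 + 37266) = (217868 - 31811)*(-232525 + 37266) = 186057*(-195259) = -36329303763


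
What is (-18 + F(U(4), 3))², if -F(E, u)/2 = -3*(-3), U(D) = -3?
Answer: 1296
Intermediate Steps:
F(E, u) = -18 (F(E, u) = -(-6)*(-3) = -2*9 = -18)
(-18 + F(U(4), 3))² = (-18 - 18)² = (-36)² = 1296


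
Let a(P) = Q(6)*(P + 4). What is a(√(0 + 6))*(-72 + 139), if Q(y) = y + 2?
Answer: 2144 + 536*√6 ≈ 3456.9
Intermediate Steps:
Q(y) = 2 + y
a(P) = 32 + 8*P (a(P) = (2 + 6)*(P + 4) = 8*(4 + P) = 32 + 8*P)
a(√(0 + 6))*(-72 + 139) = (32 + 8*√(0 + 6))*(-72 + 139) = (32 + 8*√6)*67 = 2144 + 536*√6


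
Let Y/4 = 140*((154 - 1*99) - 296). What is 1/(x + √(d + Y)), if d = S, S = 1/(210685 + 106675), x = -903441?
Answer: -95572011920/86343688297985253 - 4*I*√94394556950685/86343688297985253 ≈ -1.1069e-6 - 4.5009e-10*I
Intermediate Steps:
Y = -134960 (Y = 4*(140*((154 - 1*99) - 296)) = 4*(140*((154 - 99) - 296)) = 4*(140*(55 - 296)) = 4*(140*(-241)) = 4*(-33740) = -134960)
S = 1/317360 ≈ 3.1510e-6
d = 1/317360 ≈ 3.1510e-6
1/(x + √(d + Y)) = 1/(-903441 + √(1/317360 - 134960)) = 1/(-903441 + √(-42830905599/317360)) = 1/(-903441 + 3*I*√94394556950685/79340)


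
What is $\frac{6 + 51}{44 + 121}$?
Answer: $\frac{19}{55} \approx 0.34545$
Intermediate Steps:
$\frac{6 + 51}{44 + 121} = \frac{1}{165} \cdot 57 = \frac{19}{55}$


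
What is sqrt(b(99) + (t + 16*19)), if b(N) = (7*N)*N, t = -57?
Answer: sqrt(68854) ≈ 262.40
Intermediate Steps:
b(N) = 7*N**2
sqrt(b(99) + (t + 16*19)) = sqrt(7*99**2 + (-57 + 16*19)) = sqrt(7*9801 + (-57 + 304)) = sqrt(68607 + 247) = sqrt(68854)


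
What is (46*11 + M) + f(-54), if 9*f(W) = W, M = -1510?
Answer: -1010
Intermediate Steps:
f(W) = W/9
(46*11 + M) + f(-54) = (46*11 - 1510) + (⅑)*(-54) = (506 - 1510) - 6 = -1004 - 6 = -1010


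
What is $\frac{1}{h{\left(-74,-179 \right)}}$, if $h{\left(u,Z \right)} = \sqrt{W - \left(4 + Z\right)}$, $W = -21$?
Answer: $\frac{\sqrt{154}}{154} \approx 0.080582$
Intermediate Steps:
$h{\left(u,Z \right)} = \sqrt{-25 - Z}$ ($h{\left(u,Z \right)} = \sqrt{-21 - \left(4 + Z\right)} = \sqrt{-25 - Z}$)
$\frac{1}{h{\left(-74,-179 \right)}} = \frac{1}{\sqrt{-25 - -179}} = \frac{1}{\sqrt{-25 + 179}} = \frac{1}{\sqrt{154}} = \frac{\sqrt{154}}{154}$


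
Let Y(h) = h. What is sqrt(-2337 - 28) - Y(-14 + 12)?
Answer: 2 + I*sqrt(2365) ≈ 2.0 + 48.631*I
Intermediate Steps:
sqrt(-2337 - 28) - Y(-14 + 12) = sqrt(-2337 - 28) - (-14 + 12) = sqrt(-2365) - 1*(-2) = I*sqrt(2365) + 2 = 2 + I*sqrt(2365)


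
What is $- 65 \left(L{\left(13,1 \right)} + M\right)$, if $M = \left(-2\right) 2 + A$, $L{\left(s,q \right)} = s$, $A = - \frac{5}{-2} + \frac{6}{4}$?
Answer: $-845$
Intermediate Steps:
$A = 4$ ($A = \left(-5\right) \left(- \frac{1}{2}\right) + 6 \cdot \frac{1}{4} = \frac{5}{2} + \frac{3}{2} = 4$)
$M = 0$ ($M = \left(-2\right) 2 + 4 = -4 + 4 = 0$)
$- 65 \left(L{\left(13,1 \right)} + M\right) = - 65 \left(13 + 0\right) = \left(-65\right) 13 = -845$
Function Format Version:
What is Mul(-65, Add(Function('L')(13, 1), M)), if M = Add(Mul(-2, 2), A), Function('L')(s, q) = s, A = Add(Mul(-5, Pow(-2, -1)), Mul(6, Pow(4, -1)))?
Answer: -845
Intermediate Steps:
A = 4 (A = Add(Mul(-5, Rational(-1, 2)), Mul(6, Rational(1, 4))) = Add(Rational(5, 2), Rational(3, 2)) = 4)
M = 0 (M = Add(Mul(-2, 2), 4) = Add(-4, 4) = 0)
Mul(-65, Add(Function('L')(13, 1), M)) = Mul(-65, Add(13, 0)) = Mul(-65, 13) = -845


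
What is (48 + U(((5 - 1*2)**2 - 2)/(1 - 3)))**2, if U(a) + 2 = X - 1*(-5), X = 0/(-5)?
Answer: 2601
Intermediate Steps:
X = 0 (X = 0*(-1/5) = 0)
U(a) = 3 (U(a) = -2 + (0 - 1*(-5)) = -2 + (0 + 5) = -2 + 5 = 3)
(48 + U(((5 - 1*2)**2 - 2)/(1 - 3)))**2 = (48 + 3)**2 = 51**2 = 2601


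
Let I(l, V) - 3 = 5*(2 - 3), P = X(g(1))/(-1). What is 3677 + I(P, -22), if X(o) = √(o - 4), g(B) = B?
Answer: 3675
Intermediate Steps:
X(o) = √(-4 + o)
P = -I*√3 (P = √(-4 + 1)/(-1) = √(-3)*(-1) = (I*√3)*(-1) = -I*√3 ≈ -1.732*I)
I(l, V) = -2 (I(l, V) = 3 + 5*(2 - 3) = 3 + 5*(-1) = 3 - 5 = -2)
3677 + I(P, -22) = 3677 - 2 = 3675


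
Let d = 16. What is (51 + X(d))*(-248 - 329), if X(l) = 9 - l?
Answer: -25388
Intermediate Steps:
(51 + X(d))*(-248 - 329) = (51 + (9 - 1*16))*(-248 - 329) = (51 + (9 - 16))*(-577) = (51 - 7)*(-577) = 44*(-577) = -25388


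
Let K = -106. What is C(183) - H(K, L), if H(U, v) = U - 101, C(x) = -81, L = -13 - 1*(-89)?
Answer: 126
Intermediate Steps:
L = 76 (L = -13 + 89 = 76)
H(U, v) = -101 + U
C(183) - H(K, L) = -81 - (-101 - 106) = -81 - 1*(-207) = -81 + 207 = 126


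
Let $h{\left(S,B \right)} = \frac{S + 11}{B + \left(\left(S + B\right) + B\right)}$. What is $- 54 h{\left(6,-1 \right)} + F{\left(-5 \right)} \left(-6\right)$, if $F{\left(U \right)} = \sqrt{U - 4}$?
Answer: $-306 - 18 i \approx -306.0 - 18.0 i$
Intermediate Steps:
$F{\left(U \right)} = \sqrt{-4 + U}$
$h{\left(S,B \right)} = \frac{11 + S}{S + 3 B}$ ($h{\left(S,B \right)} = \frac{11 + S}{B + \left(\left(B + S\right) + B\right)} = \frac{11 + S}{B + \left(S + 2 B\right)} = \frac{11 + S}{S + 3 B}$)
$- 54 h{\left(6,-1 \right)} + F{\left(-5 \right)} \left(-6\right) = - 54 \frac{11 + 6}{6 + 3 \left(-1\right)} + \sqrt{-4 - 5} \left(-6\right) = - 54 \frac{1}{6 - 3} \cdot 17 + \sqrt{-9} \left(-6\right) = - 54 \cdot \frac{1}{3} \cdot 17 + 3 i \left(-6\right) = - 54 \cdot \frac{1}{3} \cdot 17 - 18 i = \left(-54\right) \frac{17}{3} - 18 i = -306 - 18 i$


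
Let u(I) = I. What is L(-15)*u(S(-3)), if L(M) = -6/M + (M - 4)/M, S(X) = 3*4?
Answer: 20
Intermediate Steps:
S(X) = 12
L(M) = -6/M + (-4 + M)/M
L(-15)*u(S(-3)) = ((-10 - 15)/(-15))*12 = -1/15*(-25)*12 = (5/3)*12 = 20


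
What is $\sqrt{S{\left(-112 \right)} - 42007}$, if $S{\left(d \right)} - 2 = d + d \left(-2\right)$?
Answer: $i \sqrt{41893} \approx 204.68 i$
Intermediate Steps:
$S{\left(d \right)} = 2 - d$ ($S{\left(d \right)} = 2 + \left(d + d \left(-2\right)\right) = 2 + \left(d - 2 d\right) = 2 - d$)
$\sqrt{S{\left(-112 \right)} - 42007} = \sqrt{\left(2 - -112\right) - 42007} = \sqrt{\left(2 + 112\right) - 42007} = \sqrt{114 - 42007} = \sqrt{-41893} = i \sqrt{41893}$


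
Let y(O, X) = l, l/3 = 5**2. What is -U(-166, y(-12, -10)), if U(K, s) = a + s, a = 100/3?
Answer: -325/3 ≈ -108.33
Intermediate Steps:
a = 100/3 (a = 100*(1/3) = 100/3 ≈ 33.333)
l = 75 (l = 3*5**2 = 3*25 = 75)
y(O, X) = 75
U(K, s) = 100/3 + s
-U(-166, y(-12, -10)) = -(100/3 + 75) = -1*325/3 = -325/3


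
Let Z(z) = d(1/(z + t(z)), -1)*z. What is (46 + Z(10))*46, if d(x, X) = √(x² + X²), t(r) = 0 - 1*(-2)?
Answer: 2116 + 115*√145/3 ≈ 2577.6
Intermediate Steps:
t(r) = 2 (t(r) = 0 + 2 = 2)
d(x, X) = √(X² + x²)
Z(z) = z*√(1 + (2 + z)⁻²) (Z(z) = √((-1)² + (1/(z + 2))²)*z = √(1 + (1/(2 + z))²)*z = √(1 + (2 + z)⁻²)*z = z*√(1 + (2 + z)⁻²))
(46 + Z(10))*46 = (46 + 10*√(1 + (2 + 10)⁻²))*46 = (46 + 10*√(1 + 12⁻²))*46 = (46 + 10*√(1 + 1/144))*46 = (46 + 10*√(145/144))*46 = (46 + 10*(√145/12))*46 = (46 + 5*√145/6)*46 = 2116 + 115*√145/3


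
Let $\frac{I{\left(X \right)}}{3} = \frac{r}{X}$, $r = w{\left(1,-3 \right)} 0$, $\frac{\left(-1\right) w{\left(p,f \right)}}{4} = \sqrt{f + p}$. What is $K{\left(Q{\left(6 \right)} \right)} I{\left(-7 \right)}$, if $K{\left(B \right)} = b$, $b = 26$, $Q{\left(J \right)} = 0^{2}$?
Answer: $0$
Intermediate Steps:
$Q{\left(J \right)} = 0$
$w{\left(p,f \right)} = - 4 \sqrt{f + p}$
$r = 0$ ($r = - 4 \sqrt{-3 + 1} \cdot 0 = - 4 \sqrt{-2} \cdot 0 = - 4 i \sqrt{2} \cdot 0 = 0$)
$K{\left(B \right)} = 26$
$I{\left(X \right)} = 0$ ($I{\left(X \right)} = 3 \frac{0}{X} = 3 \cdot 0 = 0$)
$K{\left(Q{\left(6 \right)} \right)} I{\left(-7 \right)} = 26 \cdot 0 = 0$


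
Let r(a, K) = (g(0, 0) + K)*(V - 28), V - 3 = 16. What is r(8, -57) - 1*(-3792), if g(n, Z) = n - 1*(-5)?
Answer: 4260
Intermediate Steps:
V = 19 (V = 3 + 16 = 19)
g(n, Z) = 5 + n (g(n, Z) = n + 5 = 5 + n)
r(a, K) = -45 - 9*K (r(a, K) = ((5 + 0) + K)*(19 - 28) = (5 + K)*(-9) = -45 - 9*K)
r(8, -57) - 1*(-3792) = (-45 - 9*(-57)) - 1*(-3792) = (-45 + 513) + 3792 = 468 + 3792 = 4260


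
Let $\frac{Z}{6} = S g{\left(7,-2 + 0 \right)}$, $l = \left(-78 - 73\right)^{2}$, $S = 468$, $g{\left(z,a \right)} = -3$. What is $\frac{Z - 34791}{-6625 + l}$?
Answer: $- \frac{14405}{5392} \approx -2.6716$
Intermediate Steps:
$l = 22801$ ($l = \left(-151\right)^{2} = 22801$)
$Z = -8424$ ($Z = 6 \cdot 468 \left(-3\right) = 6 \left(-1404\right) = -8424$)
$\frac{Z - 34791}{-6625 + l} = \frac{-8424 - 34791}{-6625 + 22801} = - \frac{43215}{16176} = \left(-43215\right) \frac{1}{16176} = - \frac{14405}{5392}$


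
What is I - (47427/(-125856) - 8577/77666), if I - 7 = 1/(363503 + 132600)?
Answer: 6051305365622599/808212319503648 ≈ 7.4873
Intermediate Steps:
I = 3472722/496103 (I = 7 + 1/(363503 + 132600) = 7 + 1/496103 = 3472722/496103 ≈ 7.0000)
I - (47427/(-125856) - 8577/77666) = 3472722/496103 - (47427/(-125856) - 8577/77666) = 3472722/496103 - (47427*(-1/125856) - 8577*1/77666) = 3472722/496103 - (-15809/41952 - 8577/77666) = 3472722/496103 - 1*(-793822049/1629122016) = 3472722/496103 + 793822049/1629122016 = 6051305365622599/808212319503648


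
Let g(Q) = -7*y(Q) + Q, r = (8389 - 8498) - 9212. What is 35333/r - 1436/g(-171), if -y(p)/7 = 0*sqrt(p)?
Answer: 2447671/531297 ≈ 4.6070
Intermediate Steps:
r = -9321 (r = -109 - 9212 = -9321)
y(p) = 0 (y(p) = -0*sqrt(p) = -7*0 = 0)
g(Q) = Q (g(Q) = -7*0 + Q = 0 + Q = Q)
35333/r - 1436/g(-171) = 35333/(-9321) - 1436/(-171) = 35333*(-1/9321) - 1436*(-1/171) = -35333/9321 + 1436/171 = 2447671/531297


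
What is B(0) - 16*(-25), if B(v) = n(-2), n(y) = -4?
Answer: 396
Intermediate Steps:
B(v) = -4
B(0) - 16*(-25) = -4 - 16*(-25) = -4 + 400 = 396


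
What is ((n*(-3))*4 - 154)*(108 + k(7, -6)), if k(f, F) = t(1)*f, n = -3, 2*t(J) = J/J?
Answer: -13157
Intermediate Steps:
t(J) = 1/2 (t(J) = (J/J)/2 = (1/2)*1 = 1/2)
k(f, F) = f/2
((n*(-3))*4 - 154)*(108 + k(7, -6)) = (-3*(-3)*4 - 154)*(108 + (1/2)*7) = (9*4 - 154)*(108 + 7/2) = (36 - 154)*(223/2) = -118*223/2 = -13157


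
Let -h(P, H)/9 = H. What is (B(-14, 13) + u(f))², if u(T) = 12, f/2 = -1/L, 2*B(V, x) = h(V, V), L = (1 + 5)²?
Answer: 5625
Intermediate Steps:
L = 36 (L = 6² = 36)
h(P, H) = -9*H
B(V, x) = -9*V/2 (B(V, x) = (-9*V)/2 = -9*V/2)
f = -1/18 (f = 2*(-1/36) = -1/18 ≈ -0.055556)
(B(-14, 13) + u(f))² = (-9/2*(-14) + 12)² = (63 + 12)² = 75² = 5625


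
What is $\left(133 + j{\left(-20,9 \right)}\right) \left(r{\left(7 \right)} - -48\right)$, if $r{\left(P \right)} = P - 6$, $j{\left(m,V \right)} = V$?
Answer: $6958$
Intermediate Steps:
$r{\left(P \right)} = -6 + P$
$\left(133 + j{\left(-20,9 \right)}\right) \left(r{\left(7 \right)} - -48\right) = \left(133 + 9\right) \left(\left(-6 + 7\right) - -48\right) = 142 \left(1 + \left(-77 + 125\right)\right) = 142 \left(1 + 48\right) = 142 \cdot 49 = 6958$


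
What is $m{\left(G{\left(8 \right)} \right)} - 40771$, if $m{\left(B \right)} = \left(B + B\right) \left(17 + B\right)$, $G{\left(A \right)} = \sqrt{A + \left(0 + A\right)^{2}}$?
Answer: $-40627 + 204 \sqrt{2} \approx -40339.0$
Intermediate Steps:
$G{\left(A \right)} = \sqrt{A + A^{2}}$
$m{\left(B \right)} = 2 B \left(17 + B\right)$
$m{\left(G{\left(8 \right)} \right)} - 40771 = 2 \sqrt{8 \left(1 + 8\right)} \left(17 + \sqrt{8 \left(1 + 8\right)}\right) - 40771 = 2 \sqrt{8 \cdot 9} \left(17 + \sqrt{8 \cdot 9}\right) - 40771 = 2 \sqrt{72} \left(17 + \sqrt{72}\right) - 40771 = 2 \cdot 6 \sqrt{2} \left(17 + 6 \sqrt{2}\right) - 40771 = 12 \sqrt{2} \left(17 + 6 \sqrt{2}\right) - 40771 = -40771 + 12 \sqrt{2} \left(17 + 6 \sqrt{2}\right)$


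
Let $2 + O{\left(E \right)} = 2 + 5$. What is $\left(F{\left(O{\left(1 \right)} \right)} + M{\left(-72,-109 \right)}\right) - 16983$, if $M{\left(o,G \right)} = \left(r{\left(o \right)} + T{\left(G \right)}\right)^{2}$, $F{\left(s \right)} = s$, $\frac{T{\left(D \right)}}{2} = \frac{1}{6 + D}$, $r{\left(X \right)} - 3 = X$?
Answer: $- \frac{129581721}{10609} \approx -12214.0$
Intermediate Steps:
$r{\left(X \right)} = 3 + X$
$O{\left(E \right)} = 5$ ($O{\left(E \right)} = -2 + \left(2 + 5\right) = -2 + 7 = 5$)
$T{\left(D \right)} = \frac{2}{6 + D}$
$M{\left(o,G \right)} = \left(3 + o + \frac{2}{6 + G}\right)^{2}$ ($M{\left(o,G \right)} = \left(\left(3 + o\right) + \frac{2}{6 + G}\right)^{2} = \left(3 + o + \frac{2}{6 + G}\right)^{2}$)
$\left(F{\left(O{\left(1 \right)} \right)} + M{\left(-72,-109 \right)}\right) - 16983 = \left(5 + \frac{\left(2 + \left(3 - 72\right) \left(6 - 109\right)\right)^{2}}{\left(6 - 109\right)^{2}}\right) - 16983 = \left(5 + \frac{\left(2 - -7107\right)^{2}}{10609}\right) - 16983 = \left(5 + \left(2 + 7107\right)^{2} \cdot \frac{1}{10609}\right) - 16983 = \left(5 + 7109^{2} \cdot \frac{1}{10609}\right) - 16983 = \left(5 + 50537881 \cdot \frac{1}{10609}\right) - 16983 = \left(5 + \frac{50537881}{10609}\right) - 16983 = \frac{50590926}{10609} - 16983 = - \frac{129581721}{10609}$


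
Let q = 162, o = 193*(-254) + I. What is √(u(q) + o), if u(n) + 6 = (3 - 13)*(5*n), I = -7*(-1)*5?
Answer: I*√57093 ≈ 238.94*I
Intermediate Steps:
I = 35 (I = 7*5 = 35)
o = -48987 (o = 193*(-254) + 35 = -49022 + 35 = -48987)
u(n) = -6 - 50*n (u(n) = -6 + (3 - 13)*(5*n) = -6 - 50*n)
√(u(q) + o) = √((-6 - 50*162) - 48987) = √((-6 - 8100) - 48987) = √(-8106 - 48987) = √(-57093) = I*√57093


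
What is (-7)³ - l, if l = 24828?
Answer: -25171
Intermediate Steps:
(-7)³ - l = (-7)³ - 1*24828 = -343 - 24828 = -25171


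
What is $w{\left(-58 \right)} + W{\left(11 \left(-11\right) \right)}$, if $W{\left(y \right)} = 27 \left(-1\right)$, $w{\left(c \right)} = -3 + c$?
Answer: $-88$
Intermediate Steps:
$W{\left(y \right)} = -27$
$w{\left(-58 \right)} + W{\left(11 \left(-11\right) \right)} = \left(-3 - 58\right) - 27 = -61 - 27 = -88$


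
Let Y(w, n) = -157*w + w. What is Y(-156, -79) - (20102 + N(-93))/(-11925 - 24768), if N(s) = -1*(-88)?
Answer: 297660346/12231 ≈ 24337.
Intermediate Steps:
N(s) = 88
Y(w, n) = -156*w
Y(-156, -79) - (20102 + N(-93))/(-11925 - 24768) = -156*(-156) - (20102 + 88)/(-11925 - 24768) = 24336 - 20190/(-36693) = 24336 - 20190*(-1)/36693 = 24336 - 1*(-6730/12231) = 24336 + 6730/12231 = 297660346/12231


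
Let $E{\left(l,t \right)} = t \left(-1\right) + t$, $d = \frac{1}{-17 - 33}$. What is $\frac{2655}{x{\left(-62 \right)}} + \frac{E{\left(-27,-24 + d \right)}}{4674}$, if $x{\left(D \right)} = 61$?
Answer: $\frac{2655}{61} \approx 43.525$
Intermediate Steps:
$d = - \frac{1}{50}$ ($d = \frac{1}{-50} = - \frac{1}{50} \approx -0.02$)
$E{\left(l,t \right)} = 0$ ($E{\left(l,t \right)} = - t + t = 0$)
$\frac{2655}{x{\left(-62 \right)}} + \frac{E{\left(-27,-24 + d \right)}}{4674} = \frac{2655}{61} + \frac{0}{4674} = 2655 \cdot \frac{1}{61} + 0 \cdot \frac{1}{4674} = \frac{2655}{61} + 0 = \frac{2655}{61}$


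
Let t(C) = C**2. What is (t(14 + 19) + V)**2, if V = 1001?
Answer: 4368100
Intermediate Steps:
(t(14 + 19) + V)**2 = ((14 + 19)**2 + 1001)**2 = (33**2 + 1001)**2 = (1089 + 1001)**2 = 2090**2 = 4368100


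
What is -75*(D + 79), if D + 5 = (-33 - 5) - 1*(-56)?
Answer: -6900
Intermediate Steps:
D = 13 (D = -5 + ((-33 - 5) - 1*(-56)) = -5 + (-38 + 56) = -5 + 18 = 13)
-75*(D + 79) = -75*(13 + 79) = -75*92 = -6900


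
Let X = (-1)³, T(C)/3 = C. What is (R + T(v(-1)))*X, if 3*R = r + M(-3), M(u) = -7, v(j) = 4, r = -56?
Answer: 9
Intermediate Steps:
T(C) = 3*C
X = -1
R = -21 (R = (-56 - 7)/3 = (⅓)*(-63) = -21)
(R + T(v(-1)))*X = (-21 + 3*4)*(-1) = (-21 + 12)*(-1) = -9*(-1) = 9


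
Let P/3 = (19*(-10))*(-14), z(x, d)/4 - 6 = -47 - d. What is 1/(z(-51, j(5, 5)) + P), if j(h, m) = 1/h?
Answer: 5/39076 ≈ 0.00012796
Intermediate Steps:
z(x, d) = -164 - 4*d (z(x, d) = 24 + 4*(-47 - d) = 24 + (-188 - 4*d) = -164 - 4*d)
P = 7980 (P = 3*((19*(-10))*(-14)) = 3*(-190*(-14)) = 3*2660 = 7980)
1/(z(-51, j(5, 5)) + P) = 1/((-164 - 4/5) + 7980) = 1/((-164 - 4*⅕) + 7980) = 1/((-164 - ⅘) + 7980) = 1/(-824/5 + 7980) = 1/(39076/5) = 5/39076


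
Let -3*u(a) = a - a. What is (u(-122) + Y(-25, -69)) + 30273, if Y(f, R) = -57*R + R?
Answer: 34137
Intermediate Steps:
u(a) = 0 (u(a) = -(a - a)/3 = -1/3*0 = 0)
Y(f, R) = -56*R
(u(-122) + Y(-25, -69)) + 30273 = (0 - 56*(-69)) + 30273 = (0 + 3864) + 30273 = 3864 + 30273 = 34137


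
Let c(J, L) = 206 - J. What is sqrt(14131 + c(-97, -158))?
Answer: sqrt(14434) ≈ 120.14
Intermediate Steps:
sqrt(14131 + c(-97, -158)) = sqrt(14131 + (206 - 1*(-97))) = sqrt(14131 + (206 + 97)) = sqrt(14131 + 303) = sqrt(14434)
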